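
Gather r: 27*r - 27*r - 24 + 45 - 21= 0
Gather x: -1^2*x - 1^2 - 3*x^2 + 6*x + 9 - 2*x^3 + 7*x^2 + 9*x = -2*x^3 + 4*x^2 + 14*x + 8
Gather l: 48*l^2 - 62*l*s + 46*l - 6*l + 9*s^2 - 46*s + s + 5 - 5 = 48*l^2 + l*(40 - 62*s) + 9*s^2 - 45*s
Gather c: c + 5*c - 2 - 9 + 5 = 6*c - 6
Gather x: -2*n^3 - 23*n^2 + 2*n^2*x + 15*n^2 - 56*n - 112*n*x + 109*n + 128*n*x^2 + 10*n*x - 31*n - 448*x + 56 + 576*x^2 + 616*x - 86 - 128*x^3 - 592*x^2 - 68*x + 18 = -2*n^3 - 8*n^2 + 22*n - 128*x^3 + x^2*(128*n - 16) + x*(2*n^2 - 102*n + 100) - 12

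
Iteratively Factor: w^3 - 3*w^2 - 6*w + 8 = (w + 2)*(w^2 - 5*w + 4) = (w - 1)*(w + 2)*(w - 4)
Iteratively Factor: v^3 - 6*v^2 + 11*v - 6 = (v - 3)*(v^2 - 3*v + 2) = (v - 3)*(v - 2)*(v - 1)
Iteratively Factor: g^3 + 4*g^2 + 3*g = (g)*(g^2 + 4*g + 3) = g*(g + 1)*(g + 3)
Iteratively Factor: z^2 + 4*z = (z + 4)*(z)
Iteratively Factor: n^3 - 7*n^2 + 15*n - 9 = (n - 1)*(n^2 - 6*n + 9) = (n - 3)*(n - 1)*(n - 3)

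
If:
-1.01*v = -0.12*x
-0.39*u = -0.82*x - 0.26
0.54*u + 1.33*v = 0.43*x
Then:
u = -0.21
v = -0.05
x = -0.42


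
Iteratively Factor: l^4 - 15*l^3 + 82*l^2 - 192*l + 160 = (l - 4)*(l^3 - 11*l^2 + 38*l - 40) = (l - 4)^2*(l^2 - 7*l + 10) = (l - 5)*(l - 4)^2*(l - 2)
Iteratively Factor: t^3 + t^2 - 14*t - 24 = (t + 3)*(t^2 - 2*t - 8) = (t - 4)*(t + 3)*(t + 2)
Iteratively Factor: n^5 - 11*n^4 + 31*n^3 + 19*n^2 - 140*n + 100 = (n + 2)*(n^4 - 13*n^3 + 57*n^2 - 95*n + 50) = (n - 2)*(n + 2)*(n^3 - 11*n^2 + 35*n - 25) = (n - 2)*(n - 1)*(n + 2)*(n^2 - 10*n + 25) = (n - 5)*(n - 2)*(n - 1)*(n + 2)*(n - 5)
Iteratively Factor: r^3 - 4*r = (r + 2)*(r^2 - 2*r) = (r - 2)*(r + 2)*(r)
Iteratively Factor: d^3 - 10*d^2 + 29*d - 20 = (d - 4)*(d^2 - 6*d + 5) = (d - 5)*(d - 4)*(d - 1)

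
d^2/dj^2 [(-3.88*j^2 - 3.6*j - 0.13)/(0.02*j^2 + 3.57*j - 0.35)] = (0.551184*j^3 - 0.163272000000021*j^2 - 0.206891999999996*j - 13.262494)/(8.0e-6*j^6 + 0.004284*j^5 + 0.764274*j^4 + 45.349353*j^3 - 13.374795*j^2 + 1.311975*j - 0.042875)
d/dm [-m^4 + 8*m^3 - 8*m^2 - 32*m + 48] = -4*m^3 + 24*m^2 - 16*m - 32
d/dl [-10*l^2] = -20*l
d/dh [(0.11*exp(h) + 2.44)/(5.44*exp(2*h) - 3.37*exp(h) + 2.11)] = (-0.5984*exp(2*h) - 26.5472*exp(h) + 8.4549)*exp(h)/(29.5936*exp(4*h) - 36.6656*exp(3*h) + 34.3137*exp(2*h) - 14.2214*exp(h) + 4.4521)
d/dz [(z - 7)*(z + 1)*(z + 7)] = 3*z^2 + 2*z - 49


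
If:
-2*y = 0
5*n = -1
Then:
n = -1/5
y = 0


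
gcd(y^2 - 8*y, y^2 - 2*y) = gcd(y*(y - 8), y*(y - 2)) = y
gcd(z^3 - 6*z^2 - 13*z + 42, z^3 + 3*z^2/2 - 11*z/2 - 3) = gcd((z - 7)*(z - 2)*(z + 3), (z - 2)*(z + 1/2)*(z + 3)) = z^2 + z - 6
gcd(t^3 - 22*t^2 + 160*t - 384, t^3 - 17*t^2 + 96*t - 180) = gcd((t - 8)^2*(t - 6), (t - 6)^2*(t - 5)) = t - 6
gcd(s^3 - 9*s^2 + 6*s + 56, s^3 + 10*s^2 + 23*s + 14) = s + 2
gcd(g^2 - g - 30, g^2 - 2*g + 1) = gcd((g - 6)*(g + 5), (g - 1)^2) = 1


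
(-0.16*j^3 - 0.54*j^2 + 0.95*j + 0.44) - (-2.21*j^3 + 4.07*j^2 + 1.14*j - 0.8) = 2.05*j^3 - 4.61*j^2 - 0.19*j + 1.24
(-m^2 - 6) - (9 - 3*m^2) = 2*m^2 - 15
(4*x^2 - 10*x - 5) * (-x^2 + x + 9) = -4*x^4 + 14*x^3 + 31*x^2 - 95*x - 45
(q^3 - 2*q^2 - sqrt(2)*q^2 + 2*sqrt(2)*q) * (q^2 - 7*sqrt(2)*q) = q^5 - 8*sqrt(2)*q^4 - 2*q^4 + 14*q^3 + 16*sqrt(2)*q^3 - 28*q^2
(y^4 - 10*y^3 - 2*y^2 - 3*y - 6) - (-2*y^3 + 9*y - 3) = y^4 - 8*y^3 - 2*y^2 - 12*y - 3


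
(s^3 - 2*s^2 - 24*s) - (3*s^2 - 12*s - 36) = s^3 - 5*s^2 - 12*s + 36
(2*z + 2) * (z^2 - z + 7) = 2*z^3 + 12*z + 14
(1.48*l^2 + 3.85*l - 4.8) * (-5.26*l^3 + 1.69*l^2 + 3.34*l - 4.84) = -7.7848*l^5 - 17.7498*l^4 + 36.6977*l^3 - 2.4162*l^2 - 34.666*l + 23.232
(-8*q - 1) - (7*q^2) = -7*q^2 - 8*q - 1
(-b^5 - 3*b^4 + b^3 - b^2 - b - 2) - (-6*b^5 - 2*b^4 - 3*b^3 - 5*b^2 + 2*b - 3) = 5*b^5 - b^4 + 4*b^3 + 4*b^2 - 3*b + 1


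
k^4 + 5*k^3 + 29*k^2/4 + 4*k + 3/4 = (k + 1/2)^2*(k + 1)*(k + 3)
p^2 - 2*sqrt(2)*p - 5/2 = (p - 5*sqrt(2)/2)*(p + sqrt(2)/2)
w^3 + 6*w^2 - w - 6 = (w - 1)*(w + 1)*(w + 6)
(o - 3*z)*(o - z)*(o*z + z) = o^3*z - 4*o^2*z^2 + o^2*z + 3*o*z^3 - 4*o*z^2 + 3*z^3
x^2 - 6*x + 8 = (x - 4)*(x - 2)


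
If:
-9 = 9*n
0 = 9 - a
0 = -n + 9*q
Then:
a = 9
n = -1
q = -1/9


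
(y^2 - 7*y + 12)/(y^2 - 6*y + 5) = (y^2 - 7*y + 12)/(y^2 - 6*y + 5)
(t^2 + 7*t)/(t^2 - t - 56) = t/(t - 8)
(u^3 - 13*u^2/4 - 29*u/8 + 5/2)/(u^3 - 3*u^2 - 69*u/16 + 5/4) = 2*(2*u - 1)/(4*u - 1)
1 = 1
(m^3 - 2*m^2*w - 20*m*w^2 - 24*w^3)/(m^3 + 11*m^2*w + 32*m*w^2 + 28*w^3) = (m - 6*w)/(m + 7*w)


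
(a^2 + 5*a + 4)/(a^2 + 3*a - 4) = (a + 1)/(a - 1)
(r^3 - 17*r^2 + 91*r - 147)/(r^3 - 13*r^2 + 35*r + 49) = (r - 3)/(r + 1)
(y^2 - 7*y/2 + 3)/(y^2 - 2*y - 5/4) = 2*(-2*y^2 + 7*y - 6)/(-4*y^2 + 8*y + 5)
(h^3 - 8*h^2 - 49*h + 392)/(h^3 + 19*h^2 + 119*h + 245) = (h^2 - 15*h + 56)/(h^2 + 12*h + 35)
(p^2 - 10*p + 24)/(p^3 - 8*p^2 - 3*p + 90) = (p - 4)/(p^2 - 2*p - 15)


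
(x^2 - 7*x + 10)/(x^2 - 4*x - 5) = (x - 2)/(x + 1)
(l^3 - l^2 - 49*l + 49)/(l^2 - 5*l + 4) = (l^2 - 49)/(l - 4)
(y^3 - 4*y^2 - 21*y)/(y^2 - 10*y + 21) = y*(y + 3)/(y - 3)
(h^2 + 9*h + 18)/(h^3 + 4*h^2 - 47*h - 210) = (h + 3)/(h^2 - 2*h - 35)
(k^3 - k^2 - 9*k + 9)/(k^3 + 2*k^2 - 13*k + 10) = (k^2 - 9)/(k^2 + 3*k - 10)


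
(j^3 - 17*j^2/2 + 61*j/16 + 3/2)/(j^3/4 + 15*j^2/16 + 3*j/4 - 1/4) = (16*j^3 - 136*j^2 + 61*j + 24)/(4*j^3 + 15*j^2 + 12*j - 4)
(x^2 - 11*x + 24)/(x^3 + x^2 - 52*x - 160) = (x - 3)/(x^2 + 9*x + 20)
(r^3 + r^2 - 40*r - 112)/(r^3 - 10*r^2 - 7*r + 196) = (r + 4)/(r - 7)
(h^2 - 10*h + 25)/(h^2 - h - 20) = (h - 5)/(h + 4)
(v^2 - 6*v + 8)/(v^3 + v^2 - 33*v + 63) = (v^2 - 6*v + 8)/(v^3 + v^2 - 33*v + 63)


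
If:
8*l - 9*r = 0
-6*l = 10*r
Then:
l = 0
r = 0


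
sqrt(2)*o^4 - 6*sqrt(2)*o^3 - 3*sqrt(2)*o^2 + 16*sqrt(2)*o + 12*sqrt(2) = (o - 6)*(o - 2)*(o + 1)*(sqrt(2)*o + sqrt(2))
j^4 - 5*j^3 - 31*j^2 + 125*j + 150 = (j - 6)*(j - 5)*(j + 1)*(j + 5)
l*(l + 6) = l^2 + 6*l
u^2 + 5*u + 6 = (u + 2)*(u + 3)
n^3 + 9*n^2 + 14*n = n*(n + 2)*(n + 7)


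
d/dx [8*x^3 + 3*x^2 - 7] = 6*x*(4*x + 1)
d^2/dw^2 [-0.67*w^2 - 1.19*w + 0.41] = -1.34000000000000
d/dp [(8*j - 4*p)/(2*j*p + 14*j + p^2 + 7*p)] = 4*(-2*j*p - 14*j - p^2 - 7*p - (2*j - p)*(2*j + 2*p + 7))/(2*j*p + 14*j + p^2 + 7*p)^2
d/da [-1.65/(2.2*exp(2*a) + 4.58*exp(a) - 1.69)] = (7.26*exp(a) + 7.557)*exp(a)/(2.2*exp(2*a) + 4.58*exp(a) - 1.69)^2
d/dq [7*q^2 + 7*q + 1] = 14*q + 7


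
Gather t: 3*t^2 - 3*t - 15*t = 3*t^2 - 18*t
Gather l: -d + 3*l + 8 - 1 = -d + 3*l + 7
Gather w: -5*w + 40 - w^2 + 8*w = -w^2 + 3*w + 40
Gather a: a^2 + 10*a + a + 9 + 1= a^2 + 11*a + 10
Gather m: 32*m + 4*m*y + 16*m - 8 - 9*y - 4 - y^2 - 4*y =m*(4*y + 48) - y^2 - 13*y - 12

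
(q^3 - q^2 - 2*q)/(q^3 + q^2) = (q - 2)/q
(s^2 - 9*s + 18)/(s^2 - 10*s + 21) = (s - 6)/(s - 7)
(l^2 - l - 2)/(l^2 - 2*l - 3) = (l - 2)/(l - 3)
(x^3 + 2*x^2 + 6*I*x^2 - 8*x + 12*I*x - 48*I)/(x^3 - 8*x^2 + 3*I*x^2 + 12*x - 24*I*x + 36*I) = (x^2 + x*(4 + 6*I) + 24*I)/(x^2 + x*(-6 + 3*I) - 18*I)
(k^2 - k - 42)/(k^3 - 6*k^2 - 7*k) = (k + 6)/(k*(k + 1))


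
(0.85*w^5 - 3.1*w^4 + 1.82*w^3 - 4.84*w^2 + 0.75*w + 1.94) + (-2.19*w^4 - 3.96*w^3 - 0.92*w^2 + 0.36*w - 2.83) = 0.85*w^5 - 5.29*w^4 - 2.14*w^3 - 5.76*w^2 + 1.11*w - 0.89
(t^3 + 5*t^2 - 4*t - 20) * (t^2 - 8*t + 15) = t^5 - 3*t^4 - 29*t^3 + 87*t^2 + 100*t - 300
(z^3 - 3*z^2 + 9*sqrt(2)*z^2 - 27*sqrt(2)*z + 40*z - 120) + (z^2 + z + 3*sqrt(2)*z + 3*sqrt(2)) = z^3 - 2*z^2 + 9*sqrt(2)*z^2 - 24*sqrt(2)*z + 41*z - 120 + 3*sqrt(2)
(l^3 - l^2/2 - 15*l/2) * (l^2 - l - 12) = l^5 - 3*l^4/2 - 19*l^3 + 27*l^2/2 + 90*l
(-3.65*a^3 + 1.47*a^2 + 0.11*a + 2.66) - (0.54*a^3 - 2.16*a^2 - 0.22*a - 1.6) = -4.19*a^3 + 3.63*a^2 + 0.33*a + 4.26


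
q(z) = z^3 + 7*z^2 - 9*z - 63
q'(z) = 3*z^2 + 14*z - 9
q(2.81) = -10.83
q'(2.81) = 54.03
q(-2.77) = -5.61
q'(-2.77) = -24.76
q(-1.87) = -28.23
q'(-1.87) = -24.69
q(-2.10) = -22.49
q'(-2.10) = -25.17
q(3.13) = 8.07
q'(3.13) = 64.21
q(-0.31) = -59.57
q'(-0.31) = -13.05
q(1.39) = -59.30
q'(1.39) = 16.26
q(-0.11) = -61.93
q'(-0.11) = -10.50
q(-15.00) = -1728.00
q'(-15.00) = 456.00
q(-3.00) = 0.00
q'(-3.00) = -24.00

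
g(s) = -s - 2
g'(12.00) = -1.00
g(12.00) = -14.00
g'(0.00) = -1.00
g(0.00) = -2.00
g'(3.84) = -1.00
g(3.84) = -5.84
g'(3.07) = -1.00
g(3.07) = -5.07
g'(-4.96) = -1.00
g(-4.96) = 2.96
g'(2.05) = -1.00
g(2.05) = -4.05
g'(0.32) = -1.00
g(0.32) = -2.32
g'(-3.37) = -1.00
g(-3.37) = 1.37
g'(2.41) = -1.00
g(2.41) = -4.41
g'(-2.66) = -1.00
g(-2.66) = 0.66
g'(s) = -1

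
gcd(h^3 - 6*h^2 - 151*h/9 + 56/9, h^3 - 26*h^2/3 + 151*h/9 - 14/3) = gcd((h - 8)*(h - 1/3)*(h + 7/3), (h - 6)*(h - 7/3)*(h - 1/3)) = h - 1/3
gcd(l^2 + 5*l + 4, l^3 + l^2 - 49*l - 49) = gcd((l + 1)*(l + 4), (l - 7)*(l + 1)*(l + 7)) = l + 1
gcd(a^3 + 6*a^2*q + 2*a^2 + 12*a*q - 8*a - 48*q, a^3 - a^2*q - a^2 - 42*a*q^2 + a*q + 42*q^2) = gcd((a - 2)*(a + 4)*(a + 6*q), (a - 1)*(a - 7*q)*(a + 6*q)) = a + 6*q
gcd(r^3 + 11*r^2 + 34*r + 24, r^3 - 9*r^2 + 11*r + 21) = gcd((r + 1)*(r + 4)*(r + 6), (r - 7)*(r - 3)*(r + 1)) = r + 1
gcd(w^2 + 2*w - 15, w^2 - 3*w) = w - 3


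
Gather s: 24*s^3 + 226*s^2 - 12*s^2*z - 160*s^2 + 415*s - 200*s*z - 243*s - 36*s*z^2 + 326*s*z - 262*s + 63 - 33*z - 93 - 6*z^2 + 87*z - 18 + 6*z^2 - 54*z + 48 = 24*s^3 + s^2*(66 - 12*z) + s*(-36*z^2 + 126*z - 90)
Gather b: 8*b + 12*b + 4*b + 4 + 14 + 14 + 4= 24*b + 36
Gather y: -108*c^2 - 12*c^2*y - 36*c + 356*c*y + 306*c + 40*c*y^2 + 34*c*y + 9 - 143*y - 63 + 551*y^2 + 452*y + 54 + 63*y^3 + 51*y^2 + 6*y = -108*c^2 + 270*c + 63*y^3 + y^2*(40*c + 602) + y*(-12*c^2 + 390*c + 315)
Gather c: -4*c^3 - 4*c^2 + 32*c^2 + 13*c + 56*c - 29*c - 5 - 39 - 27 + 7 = -4*c^3 + 28*c^2 + 40*c - 64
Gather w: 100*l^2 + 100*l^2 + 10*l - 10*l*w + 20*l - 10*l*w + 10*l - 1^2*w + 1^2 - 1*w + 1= 200*l^2 + 40*l + w*(-20*l - 2) + 2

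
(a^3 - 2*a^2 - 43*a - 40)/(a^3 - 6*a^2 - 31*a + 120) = (a + 1)/(a - 3)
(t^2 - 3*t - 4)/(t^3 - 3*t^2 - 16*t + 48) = (t + 1)/(t^2 + t - 12)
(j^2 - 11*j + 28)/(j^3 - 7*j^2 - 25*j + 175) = (j - 4)/(j^2 - 25)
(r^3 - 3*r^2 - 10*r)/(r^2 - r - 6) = r*(r - 5)/(r - 3)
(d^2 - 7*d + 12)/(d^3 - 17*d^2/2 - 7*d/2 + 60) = 2*(d - 4)/(2*d^2 - 11*d - 40)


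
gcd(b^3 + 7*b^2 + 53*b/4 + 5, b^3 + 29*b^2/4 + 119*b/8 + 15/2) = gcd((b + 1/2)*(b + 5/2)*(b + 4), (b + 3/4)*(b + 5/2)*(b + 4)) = b^2 + 13*b/2 + 10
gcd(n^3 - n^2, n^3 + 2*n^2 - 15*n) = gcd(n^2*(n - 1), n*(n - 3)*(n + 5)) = n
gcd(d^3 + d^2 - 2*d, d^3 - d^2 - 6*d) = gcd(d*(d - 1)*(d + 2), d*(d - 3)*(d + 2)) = d^2 + 2*d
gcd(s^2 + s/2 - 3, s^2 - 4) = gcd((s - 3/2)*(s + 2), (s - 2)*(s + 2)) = s + 2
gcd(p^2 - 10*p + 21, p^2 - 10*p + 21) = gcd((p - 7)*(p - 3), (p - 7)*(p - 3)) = p^2 - 10*p + 21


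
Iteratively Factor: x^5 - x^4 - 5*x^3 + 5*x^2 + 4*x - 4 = (x + 1)*(x^4 - 2*x^3 - 3*x^2 + 8*x - 4) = (x - 1)*(x + 1)*(x^3 - x^2 - 4*x + 4) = (x - 1)*(x + 1)*(x + 2)*(x^2 - 3*x + 2) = (x - 2)*(x - 1)*(x + 1)*(x + 2)*(x - 1)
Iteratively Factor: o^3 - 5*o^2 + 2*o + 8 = (o - 4)*(o^2 - o - 2) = (o - 4)*(o + 1)*(o - 2)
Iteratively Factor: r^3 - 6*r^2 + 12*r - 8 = (r - 2)*(r^2 - 4*r + 4) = (r - 2)^2*(r - 2)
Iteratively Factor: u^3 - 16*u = (u - 4)*(u^2 + 4*u) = (u - 4)*(u + 4)*(u)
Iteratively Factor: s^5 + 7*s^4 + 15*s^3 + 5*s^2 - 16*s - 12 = (s + 2)*(s^4 + 5*s^3 + 5*s^2 - 5*s - 6) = (s + 1)*(s + 2)*(s^3 + 4*s^2 + s - 6) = (s + 1)*(s + 2)^2*(s^2 + 2*s - 3) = (s - 1)*(s + 1)*(s + 2)^2*(s + 3)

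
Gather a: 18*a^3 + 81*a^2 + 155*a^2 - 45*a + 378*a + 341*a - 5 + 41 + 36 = 18*a^3 + 236*a^2 + 674*a + 72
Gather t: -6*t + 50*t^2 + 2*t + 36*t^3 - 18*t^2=36*t^3 + 32*t^2 - 4*t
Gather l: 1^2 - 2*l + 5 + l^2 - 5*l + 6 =l^2 - 7*l + 12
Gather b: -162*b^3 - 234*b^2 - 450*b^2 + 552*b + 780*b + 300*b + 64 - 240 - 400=-162*b^3 - 684*b^2 + 1632*b - 576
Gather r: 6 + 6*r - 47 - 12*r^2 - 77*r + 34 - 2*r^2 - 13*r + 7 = -14*r^2 - 84*r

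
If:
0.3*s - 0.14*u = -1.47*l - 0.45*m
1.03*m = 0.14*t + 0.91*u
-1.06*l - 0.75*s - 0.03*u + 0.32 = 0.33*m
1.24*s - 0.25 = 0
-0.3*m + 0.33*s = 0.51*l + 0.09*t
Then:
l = -0.25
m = 1.16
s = 0.20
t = -1.72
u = 1.57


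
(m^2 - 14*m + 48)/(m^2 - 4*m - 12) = (m - 8)/(m + 2)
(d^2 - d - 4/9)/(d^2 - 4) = (d^2 - d - 4/9)/(d^2 - 4)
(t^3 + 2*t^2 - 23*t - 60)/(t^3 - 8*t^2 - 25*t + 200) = (t^2 + 7*t + 12)/(t^2 - 3*t - 40)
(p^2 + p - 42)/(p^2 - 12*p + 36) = (p + 7)/(p - 6)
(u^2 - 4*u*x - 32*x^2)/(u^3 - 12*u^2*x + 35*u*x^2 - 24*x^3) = (u + 4*x)/(u^2 - 4*u*x + 3*x^2)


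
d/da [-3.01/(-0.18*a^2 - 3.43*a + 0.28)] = (-1.0836*a - 10.3243)/(0.18*a^2 + 3.43*a - 0.28)^2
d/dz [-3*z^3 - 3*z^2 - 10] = 3*z*(-3*z - 2)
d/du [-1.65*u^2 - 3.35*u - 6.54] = -3.3*u - 3.35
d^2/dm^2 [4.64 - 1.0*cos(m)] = 1.0*cos(m)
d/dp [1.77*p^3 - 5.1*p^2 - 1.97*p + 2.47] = 5.31*p^2 - 10.2*p - 1.97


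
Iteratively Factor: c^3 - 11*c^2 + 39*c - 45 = (c - 3)*(c^2 - 8*c + 15) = (c - 3)^2*(c - 5)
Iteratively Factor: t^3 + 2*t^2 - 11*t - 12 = (t - 3)*(t^2 + 5*t + 4) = (t - 3)*(t + 1)*(t + 4)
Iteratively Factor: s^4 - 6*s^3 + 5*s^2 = (s)*(s^3 - 6*s^2 + 5*s) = s*(s - 1)*(s^2 - 5*s) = s*(s - 5)*(s - 1)*(s)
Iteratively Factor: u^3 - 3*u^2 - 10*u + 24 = (u + 3)*(u^2 - 6*u + 8) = (u - 4)*(u + 3)*(u - 2)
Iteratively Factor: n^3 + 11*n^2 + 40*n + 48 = (n + 3)*(n^2 + 8*n + 16) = (n + 3)*(n + 4)*(n + 4)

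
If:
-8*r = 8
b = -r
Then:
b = 1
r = -1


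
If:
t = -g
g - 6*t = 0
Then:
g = 0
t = 0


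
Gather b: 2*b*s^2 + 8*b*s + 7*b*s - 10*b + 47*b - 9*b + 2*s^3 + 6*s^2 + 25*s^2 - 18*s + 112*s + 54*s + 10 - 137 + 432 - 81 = b*(2*s^2 + 15*s + 28) + 2*s^3 + 31*s^2 + 148*s + 224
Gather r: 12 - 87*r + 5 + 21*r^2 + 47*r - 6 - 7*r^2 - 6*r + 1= 14*r^2 - 46*r + 12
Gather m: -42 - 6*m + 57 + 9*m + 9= 3*m + 24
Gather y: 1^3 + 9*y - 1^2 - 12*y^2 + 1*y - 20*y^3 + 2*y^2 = -20*y^3 - 10*y^2 + 10*y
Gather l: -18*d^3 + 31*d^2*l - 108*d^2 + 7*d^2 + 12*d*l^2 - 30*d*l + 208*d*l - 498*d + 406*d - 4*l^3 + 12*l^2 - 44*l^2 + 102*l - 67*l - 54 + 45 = -18*d^3 - 101*d^2 - 92*d - 4*l^3 + l^2*(12*d - 32) + l*(31*d^2 + 178*d + 35) - 9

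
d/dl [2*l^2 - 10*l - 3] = 4*l - 10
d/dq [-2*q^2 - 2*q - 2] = -4*q - 2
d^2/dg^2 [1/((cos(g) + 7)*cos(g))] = (-(1 - cos(2*g))^2 + 105*cos(g)/4 - 51*cos(2*g)/2 - 21*cos(3*g)/4 + 153/2)/((cos(g) + 7)^3*cos(g)^3)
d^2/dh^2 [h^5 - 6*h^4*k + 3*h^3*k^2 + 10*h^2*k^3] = 20*h^3 - 72*h^2*k + 18*h*k^2 + 20*k^3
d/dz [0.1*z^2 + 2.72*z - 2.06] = 0.2*z + 2.72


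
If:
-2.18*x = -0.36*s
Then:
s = 6.05555555555556*x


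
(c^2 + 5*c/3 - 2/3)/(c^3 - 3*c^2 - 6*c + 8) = (c - 1/3)/(c^2 - 5*c + 4)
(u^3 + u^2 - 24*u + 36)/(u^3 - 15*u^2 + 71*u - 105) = (u^2 + 4*u - 12)/(u^2 - 12*u + 35)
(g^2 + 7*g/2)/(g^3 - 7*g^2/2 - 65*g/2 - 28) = g/(g^2 - 7*g - 8)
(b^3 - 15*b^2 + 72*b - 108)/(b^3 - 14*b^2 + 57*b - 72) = (b^2 - 12*b + 36)/(b^2 - 11*b + 24)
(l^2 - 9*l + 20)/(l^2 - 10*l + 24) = (l - 5)/(l - 6)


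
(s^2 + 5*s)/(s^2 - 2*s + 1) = s*(s + 5)/(s^2 - 2*s + 1)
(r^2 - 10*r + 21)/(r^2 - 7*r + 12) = (r - 7)/(r - 4)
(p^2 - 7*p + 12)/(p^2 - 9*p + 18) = (p - 4)/(p - 6)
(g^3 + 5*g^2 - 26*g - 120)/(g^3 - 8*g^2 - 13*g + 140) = (g + 6)/(g - 7)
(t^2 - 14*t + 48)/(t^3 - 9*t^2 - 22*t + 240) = 1/(t + 5)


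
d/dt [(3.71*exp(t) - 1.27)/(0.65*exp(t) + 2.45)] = 9.915*exp(t)/(0.65*exp(t) + 2.45)^2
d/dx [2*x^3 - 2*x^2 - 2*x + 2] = 6*x^2 - 4*x - 2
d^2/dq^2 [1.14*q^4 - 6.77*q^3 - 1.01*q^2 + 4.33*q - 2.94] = 13.68*q^2 - 40.62*q - 2.02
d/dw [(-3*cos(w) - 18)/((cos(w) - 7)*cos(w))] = 3*(-sin(w) + 42*sin(w)/cos(w)^2 - 12*tan(w))/(cos(w) - 7)^2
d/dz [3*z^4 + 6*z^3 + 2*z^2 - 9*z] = 12*z^3 + 18*z^2 + 4*z - 9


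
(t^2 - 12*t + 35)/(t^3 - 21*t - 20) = (t - 7)/(t^2 + 5*t + 4)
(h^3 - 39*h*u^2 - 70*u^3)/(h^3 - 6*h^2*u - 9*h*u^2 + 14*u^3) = (-h - 5*u)/(-h + u)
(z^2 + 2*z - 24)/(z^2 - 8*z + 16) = (z + 6)/(z - 4)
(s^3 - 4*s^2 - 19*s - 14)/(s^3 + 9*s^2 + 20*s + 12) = (s - 7)/(s + 6)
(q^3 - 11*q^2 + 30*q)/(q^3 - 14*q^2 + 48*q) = (q - 5)/(q - 8)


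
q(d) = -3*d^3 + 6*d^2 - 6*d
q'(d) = -9*d^2 + 12*d - 6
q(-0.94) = 13.43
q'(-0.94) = -25.23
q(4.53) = -182.93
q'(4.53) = -136.33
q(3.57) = -81.45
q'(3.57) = -77.86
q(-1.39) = 27.99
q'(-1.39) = -40.07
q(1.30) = -4.25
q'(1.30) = -5.61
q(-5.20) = 615.26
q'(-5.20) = -311.76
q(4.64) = -198.35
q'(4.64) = -144.09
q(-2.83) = 133.03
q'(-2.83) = -112.04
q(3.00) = -45.00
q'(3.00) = -51.00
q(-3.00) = 153.00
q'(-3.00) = -123.00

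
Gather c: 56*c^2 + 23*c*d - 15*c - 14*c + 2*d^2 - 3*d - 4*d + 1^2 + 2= 56*c^2 + c*(23*d - 29) + 2*d^2 - 7*d + 3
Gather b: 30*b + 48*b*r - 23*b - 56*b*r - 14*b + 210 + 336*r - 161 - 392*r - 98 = b*(-8*r - 7) - 56*r - 49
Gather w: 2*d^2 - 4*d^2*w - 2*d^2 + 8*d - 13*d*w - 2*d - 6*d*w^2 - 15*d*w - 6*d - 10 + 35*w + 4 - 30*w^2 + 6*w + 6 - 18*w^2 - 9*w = w^2*(-6*d - 48) + w*(-4*d^2 - 28*d + 32)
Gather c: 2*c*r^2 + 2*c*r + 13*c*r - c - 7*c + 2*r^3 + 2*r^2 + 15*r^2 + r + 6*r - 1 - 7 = c*(2*r^2 + 15*r - 8) + 2*r^3 + 17*r^2 + 7*r - 8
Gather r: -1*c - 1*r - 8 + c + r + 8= 0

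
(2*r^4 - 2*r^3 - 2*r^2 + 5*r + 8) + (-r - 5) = 2*r^4 - 2*r^3 - 2*r^2 + 4*r + 3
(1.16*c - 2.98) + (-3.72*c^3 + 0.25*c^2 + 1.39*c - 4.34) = -3.72*c^3 + 0.25*c^2 + 2.55*c - 7.32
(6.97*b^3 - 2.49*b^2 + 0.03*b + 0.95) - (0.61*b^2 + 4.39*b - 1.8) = 6.97*b^3 - 3.1*b^2 - 4.36*b + 2.75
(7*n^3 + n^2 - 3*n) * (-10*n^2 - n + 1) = -70*n^5 - 17*n^4 + 36*n^3 + 4*n^2 - 3*n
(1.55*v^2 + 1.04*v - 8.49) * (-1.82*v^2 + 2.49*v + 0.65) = -2.821*v^4 + 1.9667*v^3 + 19.0489*v^2 - 20.4641*v - 5.5185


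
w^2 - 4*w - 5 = (w - 5)*(w + 1)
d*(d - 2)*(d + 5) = d^3 + 3*d^2 - 10*d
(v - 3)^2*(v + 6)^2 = v^4 + 6*v^3 - 27*v^2 - 108*v + 324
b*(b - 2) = b^2 - 2*b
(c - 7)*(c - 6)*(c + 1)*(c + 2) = c^4 - 10*c^3 + 5*c^2 + 100*c + 84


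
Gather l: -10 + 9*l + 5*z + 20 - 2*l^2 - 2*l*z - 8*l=-2*l^2 + l*(1 - 2*z) + 5*z + 10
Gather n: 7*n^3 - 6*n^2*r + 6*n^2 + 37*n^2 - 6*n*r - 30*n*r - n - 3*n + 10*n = 7*n^3 + n^2*(43 - 6*r) + n*(6 - 36*r)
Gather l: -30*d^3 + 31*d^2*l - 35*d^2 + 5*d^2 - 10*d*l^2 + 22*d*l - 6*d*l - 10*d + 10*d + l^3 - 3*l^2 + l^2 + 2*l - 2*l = -30*d^3 - 30*d^2 + l^3 + l^2*(-10*d - 2) + l*(31*d^2 + 16*d)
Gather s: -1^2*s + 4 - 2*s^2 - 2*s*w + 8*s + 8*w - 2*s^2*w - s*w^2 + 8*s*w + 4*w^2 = s^2*(-2*w - 2) + s*(-w^2 + 6*w + 7) + 4*w^2 + 8*w + 4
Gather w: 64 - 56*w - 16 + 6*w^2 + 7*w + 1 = 6*w^2 - 49*w + 49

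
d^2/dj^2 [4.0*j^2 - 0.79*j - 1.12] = 8.00000000000000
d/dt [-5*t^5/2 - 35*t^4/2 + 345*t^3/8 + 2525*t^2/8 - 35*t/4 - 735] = -25*t^4/2 - 70*t^3 + 1035*t^2/8 + 2525*t/4 - 35/4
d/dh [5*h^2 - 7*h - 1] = 10*h - 7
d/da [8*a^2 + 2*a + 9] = 16*a + 2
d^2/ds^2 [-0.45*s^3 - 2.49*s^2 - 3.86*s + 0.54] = -2.7*s - 4.98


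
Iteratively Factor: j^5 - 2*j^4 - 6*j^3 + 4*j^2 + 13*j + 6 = (j - 3)*(j^4 + j^3 - 3*j^2 - 5*j - 2) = (j - 3)*(j + 1)*(j^3 - 3*j - 2) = (j - 3)*(j - 2)*(j + 1)*(j^2 + 2*j + 1) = (j - 3)*(j - 2)*(j + 1)^2*(j + 1)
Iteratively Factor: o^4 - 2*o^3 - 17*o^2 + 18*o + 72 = (o - 3)*(o^3 + o^2 - 14*o - 24) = (o - 3)*(o + 2)*(o^2 - o - 12) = (o - 3)*(o + 2)*(o + 3)*(o - 4)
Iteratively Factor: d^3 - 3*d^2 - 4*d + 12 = (d + 2)*(d^2 - 5*d + 6) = (d - 3)*(d + 2)*(d - 2)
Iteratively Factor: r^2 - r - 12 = (r - 4)*(r + 3)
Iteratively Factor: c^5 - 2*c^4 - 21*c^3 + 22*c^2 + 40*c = (c)*(c^4 - 2*c^3 - 21*c^2 + 22*c + 40) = c*(c + 4)*(c^3 - 6*c^2 + 3*c + 10) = c*(c - 2)*(c + 4)*(c^2 - 4*c - 5) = c*(c - 2)*(c + 1)*(c + 4)*(c - 5)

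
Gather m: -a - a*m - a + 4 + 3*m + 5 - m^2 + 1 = -2*a - m^2 + m*(3 - a) + 10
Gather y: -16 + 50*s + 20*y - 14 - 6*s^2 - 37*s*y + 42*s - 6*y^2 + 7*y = -6*s^2 + 92*s - 6*y^2 + y*(27 - 37*s) - 30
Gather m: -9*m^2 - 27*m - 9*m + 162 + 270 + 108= -9*m^2 - 36*m + 540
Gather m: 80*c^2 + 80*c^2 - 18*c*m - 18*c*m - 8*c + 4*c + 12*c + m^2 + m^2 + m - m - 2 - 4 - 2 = 160*c^2 - 36*c*m + 8*c + 2*m^2 - 8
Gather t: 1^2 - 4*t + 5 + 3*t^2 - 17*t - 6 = 3*t^2 - 21*t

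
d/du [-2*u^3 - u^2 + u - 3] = -6*u^2 - 2*u + 1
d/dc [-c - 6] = -1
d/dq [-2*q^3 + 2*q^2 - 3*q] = -6*q^2 + 4*q - 3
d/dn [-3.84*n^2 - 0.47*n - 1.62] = -7.68*n - 0.47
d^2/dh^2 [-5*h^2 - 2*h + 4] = -10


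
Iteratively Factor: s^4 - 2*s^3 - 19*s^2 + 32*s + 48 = (s + 4)*(s^3 - 6*s^2 + 5*s + 12) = (s - 4)*(s + 4)*(s^2 - 2*s - 3) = (s - 4)*(s - 3)*(s + 4)*(s + 1)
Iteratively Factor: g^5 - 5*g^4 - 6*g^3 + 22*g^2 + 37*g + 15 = (g - 3)*(g^4 - 2*g^3 - 12*g^2 - 14*g - 5) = (g - 3)*(g + 1)*(g^3 - 3*g^2 - 9*g - 5) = (g - 5)*(g - 3)*(g + 1)*(g^2 + 2*g + 1) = (g - 5)*(g - 3)*(g + 1)^2*(g + 1)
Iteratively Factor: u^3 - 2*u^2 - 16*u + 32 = (u - 2)*(u^2 - 16) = (u - 2)*(u + 4)*(u - 4)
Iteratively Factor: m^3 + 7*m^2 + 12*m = (m + 3)*(m^2 + 4*m) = (m + 3)*(m + 4)*(m)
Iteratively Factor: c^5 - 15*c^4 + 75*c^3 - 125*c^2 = (c - 5)*(c^4 - 10*c^3 + 25*c^2) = (c - 5)^2*(c^3 - 5*c^2) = (c - 5)^3*(c^2) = c*(c - 5)^3*(c)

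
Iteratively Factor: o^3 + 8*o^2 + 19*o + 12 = (o + 3)*(o^2 + 5*o + 4) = (o + 1)*(o + 3)*(o + 4)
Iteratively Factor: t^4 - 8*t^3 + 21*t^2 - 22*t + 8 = (t - 1)*(t^3 - 7*t^2 + 14*t - 8) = (t - 1)^2*(t^2 - 6*t + 8) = (t - 4)*(t - 1)^2*(t - 2)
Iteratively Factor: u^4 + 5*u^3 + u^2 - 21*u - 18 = (u + 3)*(u^3 + 2*u^2 - 5*u - 6) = (u + 3)^2*(u^2 - u - 2) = (u - 2)*(u + 3)^2*(u + 1)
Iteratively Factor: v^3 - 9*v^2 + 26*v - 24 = (v - 4)*(v^2 - 5*v + 6) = (v - 4)*(v - 3)*(v - 2)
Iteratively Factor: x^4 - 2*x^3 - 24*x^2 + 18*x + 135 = (x + 3)*(x^3 - 5*x^2 - 9*x + 45) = (x - 3)*(x + 3)*(x^2 - 2*x - 15) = (x - 5)*(x - 3)*(x + 3)*(x + 3)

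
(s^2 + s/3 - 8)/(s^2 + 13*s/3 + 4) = (3*s - 8)/(3*s + 4)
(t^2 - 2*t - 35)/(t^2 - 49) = (t + 5)/(t + 7)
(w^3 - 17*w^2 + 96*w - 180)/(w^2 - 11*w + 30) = w - 6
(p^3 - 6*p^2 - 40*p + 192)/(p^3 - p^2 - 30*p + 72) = (p - 8)/(p - 3)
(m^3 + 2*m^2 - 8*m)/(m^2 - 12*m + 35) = m*(m^2 + 2*m - 8)/(m^2 - 12*m + 35)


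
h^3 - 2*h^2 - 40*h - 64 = (h - 8)*(h + 2)*(h + 4)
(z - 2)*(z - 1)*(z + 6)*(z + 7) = z^4 + 10*z^3 + 5*z^2 - 100*z + 84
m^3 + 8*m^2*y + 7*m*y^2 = m*(m + y)*(m + 7*y)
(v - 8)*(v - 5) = v^2 - 13*v + 40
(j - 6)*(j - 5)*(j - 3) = j^3 - 14*j^2 + 63*j - 90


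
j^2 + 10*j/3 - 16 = (j - 8/3)*(j + 6)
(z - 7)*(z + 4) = z^2 - 3*z - 28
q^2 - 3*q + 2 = (q - 2)*(q - 1)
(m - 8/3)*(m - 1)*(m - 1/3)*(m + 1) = m^4 - 3*m^3 - m^2/9 + 3*m - 8/9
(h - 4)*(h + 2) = h^2 - 2*h - 8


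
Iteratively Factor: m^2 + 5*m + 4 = (m + 4)*(m + 1)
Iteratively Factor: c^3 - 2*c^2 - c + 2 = (c - 2)*(c^2 - 1) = (c - 2)*(c + 1)*(c - 1)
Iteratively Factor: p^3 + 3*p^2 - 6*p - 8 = (p + 1)*(p^2 + 2*p - 8) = (p + 1)*(p + 4)*(p - 2)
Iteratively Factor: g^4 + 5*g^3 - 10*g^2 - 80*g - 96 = (g - 4)*(g^3 + 9*g^2 + 26*g + 24) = (g - 4)*(g + 2)*(g^2 + 7*g + 12) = (g - 4)*(g + 2)*(g + 3)*(g + 4)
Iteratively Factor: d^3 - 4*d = (d - 2)*(d^2 + 2*d) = d*(d - 2)*(d + 2)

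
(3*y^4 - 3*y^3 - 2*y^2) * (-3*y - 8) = -9*y^5 - 15*y^4 + 30*y^3 + 16*y^2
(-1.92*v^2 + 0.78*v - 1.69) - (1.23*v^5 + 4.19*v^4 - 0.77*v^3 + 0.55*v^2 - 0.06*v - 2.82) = -1.23*v^5 - 4.19*v^4 + 0.77*v^3 - 2.47*v^2 + 0.84*v + 1.13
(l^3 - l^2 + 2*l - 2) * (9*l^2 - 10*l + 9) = 9*l^5 - 19*l^4 + 37*l^3 - 47*l^2 + 38*l - 18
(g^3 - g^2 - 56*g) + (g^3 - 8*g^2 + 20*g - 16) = 2*g^3 - 9*g^2 - 36*g - 16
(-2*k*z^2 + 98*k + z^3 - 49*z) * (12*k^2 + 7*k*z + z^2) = -24*k^3*z^2 + 1176*k^3 - 2*k^2*z^3 + 98*k^2*z + 5*k*z^4 - 245*k*z^2 + z^5 - 49*z^3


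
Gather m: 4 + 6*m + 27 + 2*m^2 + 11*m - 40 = 2*m^2 + 17*m - 9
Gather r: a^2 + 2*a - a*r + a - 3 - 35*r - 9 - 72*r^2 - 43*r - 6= a^2 + 3*a - 72*r^2 + r*(-a - 78) - 18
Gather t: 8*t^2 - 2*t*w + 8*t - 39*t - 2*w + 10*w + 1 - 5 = 8*t^2 + t*(-2*w - 31) + 8*w - 4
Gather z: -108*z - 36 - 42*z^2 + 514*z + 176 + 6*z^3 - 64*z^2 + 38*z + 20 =6*z^3 - 106*z^2 + 444*z + 160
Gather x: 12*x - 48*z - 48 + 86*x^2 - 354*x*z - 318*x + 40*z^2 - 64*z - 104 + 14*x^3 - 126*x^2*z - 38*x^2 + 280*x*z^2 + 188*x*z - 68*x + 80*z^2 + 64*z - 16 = 14*x^3 + x^2*(48 - 126*z) + x*(280*z^2 - 166*z - 374) + 120*z^2 - 48*z - 168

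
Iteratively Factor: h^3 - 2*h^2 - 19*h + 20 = (h - 5)*(h^2 + 3*h - 4) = (h - 5)*(h - 1)*(h + 4)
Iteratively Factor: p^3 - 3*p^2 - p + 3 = (p + 1)*(p^2 - 4*p + 3) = (p - 1)*(p + 1)*(p - 3)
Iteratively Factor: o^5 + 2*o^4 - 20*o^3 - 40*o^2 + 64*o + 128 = (o - 4)*(o^4 + 6*o^3 + 4*o^2 - 24*o - 32) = (o - 4)*(o + 4)*(o^3 + 2*o^2 - 4*o - 8) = (o - 4)*(o + 2)*(o + 4)*(o^2 - 4) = (o - 4)*(o - 2)*(o + 2)*(o + 4)*(o + 2)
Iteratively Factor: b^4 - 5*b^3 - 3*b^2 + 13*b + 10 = (b - 5)*(b^3 - 3*b - 2) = (b - 5)*(b + 1)*(b^2 - b - 2) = (b - 5)*(b + 1)^2*(b - 2)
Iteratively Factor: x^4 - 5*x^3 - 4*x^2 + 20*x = (x + 2)*(x^3 - 7*x^2 + 10*x) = (x - 5)*(x + 2)*(x^2 - 2*x) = (x - 5)*(x - 2)*(x + 2)*(x)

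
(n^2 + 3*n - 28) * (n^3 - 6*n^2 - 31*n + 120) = n^5 - 3*n^4 - 77*n^3 + 195*n^2 + 1228*n - 3360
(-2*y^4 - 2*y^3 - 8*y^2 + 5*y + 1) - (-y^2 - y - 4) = -2*y^4 - 2*y^3 - 7*y^2 + 6*y + 5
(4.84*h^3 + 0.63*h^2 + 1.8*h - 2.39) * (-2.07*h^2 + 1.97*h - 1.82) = -10.0188*h^5 + 8.2307*h^4 - 11.2937*h^3 + 7.3467*h^2 - 7.9843*h + 4.3498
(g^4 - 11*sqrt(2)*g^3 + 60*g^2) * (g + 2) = g^5 - 11*sqrt(2)*g^4 + 2*g^4 - 22*sqrt(2)*g^3 + 60*g^3 + 120*g^2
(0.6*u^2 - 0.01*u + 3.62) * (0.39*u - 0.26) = 0.234*u^3 - 0.1599*u^2 + 1.4144*u - 0.9412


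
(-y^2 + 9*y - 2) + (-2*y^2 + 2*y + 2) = -3*y^2 + 11*y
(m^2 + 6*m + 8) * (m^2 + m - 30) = m^4 + 7*m^3 - 16*m^2 - 172*m - 240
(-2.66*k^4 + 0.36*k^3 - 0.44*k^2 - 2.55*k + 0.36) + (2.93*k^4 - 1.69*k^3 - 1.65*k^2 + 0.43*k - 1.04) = 0.27*k^4 - 1.33*k^3 - 2.09*k^2 - 2.12*k - 0.68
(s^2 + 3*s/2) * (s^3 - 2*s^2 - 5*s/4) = s^5 - s^4/2 - 17*s^3/4 - 15*s^2/8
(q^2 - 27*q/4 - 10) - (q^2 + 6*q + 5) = -51*q/4 - 15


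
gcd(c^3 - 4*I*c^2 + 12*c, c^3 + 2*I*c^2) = c^2 + 2*I*c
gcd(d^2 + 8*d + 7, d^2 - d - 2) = d + 1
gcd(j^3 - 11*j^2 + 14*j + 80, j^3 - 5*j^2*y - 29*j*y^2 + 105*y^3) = 1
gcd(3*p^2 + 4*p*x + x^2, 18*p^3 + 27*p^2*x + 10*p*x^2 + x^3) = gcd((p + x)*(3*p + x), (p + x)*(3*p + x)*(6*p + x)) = 3*p^2 + 4*p*x + x^2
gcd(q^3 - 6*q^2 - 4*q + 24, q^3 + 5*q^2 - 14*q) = q - 2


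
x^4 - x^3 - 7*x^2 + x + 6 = (x - 3)*(x - 1)*(x + 1)*(x + 2)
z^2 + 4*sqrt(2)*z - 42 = (z - 3*sqrt(2))*(z + 7*sqrt(2))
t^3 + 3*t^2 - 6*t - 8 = (t - 2)*(t + 1)*(t + 4)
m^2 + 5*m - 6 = (m - 1)*(m + 6)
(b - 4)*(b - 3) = b^2 - 7*b + 12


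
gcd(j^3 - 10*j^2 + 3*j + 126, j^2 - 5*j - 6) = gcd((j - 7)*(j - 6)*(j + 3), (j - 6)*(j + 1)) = j - 6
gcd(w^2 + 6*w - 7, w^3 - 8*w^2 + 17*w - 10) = w - 1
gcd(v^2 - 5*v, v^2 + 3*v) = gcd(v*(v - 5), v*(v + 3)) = v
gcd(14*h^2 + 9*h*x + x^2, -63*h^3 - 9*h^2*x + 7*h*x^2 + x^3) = 7*h + x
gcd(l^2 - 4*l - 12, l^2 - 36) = l - 6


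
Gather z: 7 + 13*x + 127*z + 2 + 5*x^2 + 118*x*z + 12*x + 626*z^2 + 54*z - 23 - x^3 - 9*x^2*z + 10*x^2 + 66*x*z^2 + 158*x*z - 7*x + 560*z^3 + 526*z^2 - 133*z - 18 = -x^3 + 15*x^2 + 18*x + 560*z^3 + z^2*(66*x + 1152) + z*(-9*x^2 + 276*x + 48) - 32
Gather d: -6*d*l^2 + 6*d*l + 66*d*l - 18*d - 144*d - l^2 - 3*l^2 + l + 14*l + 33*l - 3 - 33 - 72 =d*(-6*l^2 + 72*l - 162) - 4*l^2 + 48*l - 108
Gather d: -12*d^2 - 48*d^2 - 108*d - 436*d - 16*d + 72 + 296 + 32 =-60*d^2 - 560*d + 400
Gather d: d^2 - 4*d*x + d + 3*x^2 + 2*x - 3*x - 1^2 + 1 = d^2 + d*(1 - 4*x) + 3*x^2 - x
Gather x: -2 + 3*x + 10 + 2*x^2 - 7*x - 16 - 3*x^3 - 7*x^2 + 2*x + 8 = -3*x^3 - 5*x^2 - 2*x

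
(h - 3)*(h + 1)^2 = h^3 - h^2 - 5*h - 3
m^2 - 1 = (m - 1)*(m + 1)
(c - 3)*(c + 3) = c^2 - 9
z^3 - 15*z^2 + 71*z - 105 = (z - 7)*(z - 5)*(z - 3)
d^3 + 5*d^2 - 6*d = d*(d - 1)*(d + 6)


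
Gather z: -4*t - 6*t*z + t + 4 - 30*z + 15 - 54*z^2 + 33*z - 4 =-3*t - 54*z^2 + z*(3 - 6*t) + 15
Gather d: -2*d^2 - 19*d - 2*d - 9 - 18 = -2*d^2 - 21*d - 27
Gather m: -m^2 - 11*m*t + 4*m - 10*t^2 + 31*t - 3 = -m^2 + m*(4 - 11*t) - 10*t^2 + 31*t - 3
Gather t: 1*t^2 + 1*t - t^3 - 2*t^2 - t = -t^3 - t^2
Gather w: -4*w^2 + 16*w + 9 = -4*w^2 + 16*w + 9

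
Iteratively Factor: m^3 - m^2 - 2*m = (m)*(m^2 - m - 2) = m*(m - 2)*(m + 1)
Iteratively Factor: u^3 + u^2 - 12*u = (u)*(u^2 + u - 12) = u*(u - 3)*(u + 4)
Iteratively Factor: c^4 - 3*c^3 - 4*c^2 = (c + 1)*(c^3 - 4*c^2) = (c - 4)*(c + 1)*(c^2) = c*(c - 4)*(c + 1)*(c)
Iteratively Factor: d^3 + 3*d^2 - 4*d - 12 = (d + 2)*(d^2 + d - 6) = (d + 2)*(d + 3)*(d - 2)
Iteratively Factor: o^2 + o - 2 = (o + 2)*(o - 1)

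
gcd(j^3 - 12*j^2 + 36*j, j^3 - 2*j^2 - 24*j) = j^2 - 6*j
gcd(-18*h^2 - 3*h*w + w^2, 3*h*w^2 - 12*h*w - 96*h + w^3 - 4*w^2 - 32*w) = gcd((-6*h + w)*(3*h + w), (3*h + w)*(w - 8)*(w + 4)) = 3*h + w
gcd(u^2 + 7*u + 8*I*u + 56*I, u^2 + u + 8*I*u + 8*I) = u + 8*I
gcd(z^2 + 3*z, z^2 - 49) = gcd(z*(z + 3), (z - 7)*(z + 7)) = 1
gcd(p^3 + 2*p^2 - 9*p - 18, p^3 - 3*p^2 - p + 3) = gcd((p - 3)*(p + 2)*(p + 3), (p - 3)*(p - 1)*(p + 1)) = p - 3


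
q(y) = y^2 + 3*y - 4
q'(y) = 2*y + 3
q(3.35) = 17.27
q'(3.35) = 9.70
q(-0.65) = -5.53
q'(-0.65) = 1.70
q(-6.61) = 19.86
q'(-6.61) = -10.22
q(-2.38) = -5.48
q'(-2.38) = -1.76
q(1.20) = 1.04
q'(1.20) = 5.40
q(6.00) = 50.00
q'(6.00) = 15.00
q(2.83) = 12.50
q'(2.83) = 8.66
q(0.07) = -3.79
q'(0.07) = 3.14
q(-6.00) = 14.00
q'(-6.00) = -9.00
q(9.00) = 104.00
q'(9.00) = 21.00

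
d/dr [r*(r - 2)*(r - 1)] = 3*r^2 - 6*r + 2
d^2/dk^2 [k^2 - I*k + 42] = 2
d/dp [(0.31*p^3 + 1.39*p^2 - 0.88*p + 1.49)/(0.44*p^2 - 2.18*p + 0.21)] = (0.1364*p^4 - 1.3516*p^3 - 2.4477*p^2 - 0.7274*p + 3.0634)/(0.1936*p^4 - 1.9184*p^3 + 4.9372*p^2 - 0.9156*p + 0.0441)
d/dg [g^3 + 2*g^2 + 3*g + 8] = 3*g^2 + 4*g + 3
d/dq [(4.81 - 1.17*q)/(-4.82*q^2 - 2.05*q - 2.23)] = (-5.6394*q^2 + 46.3684*q + 12.4696)/(23.2324*q^4 + 19.762*q^3 + 25.6997*q^2 + 9.143*q + 4.9729)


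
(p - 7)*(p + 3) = p^2 - 4*p - 21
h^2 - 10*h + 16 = (h - 8)*(h - 2)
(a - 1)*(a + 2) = a^2 + a - 2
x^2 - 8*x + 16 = (x - 4)^2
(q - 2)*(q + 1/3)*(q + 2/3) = q^3 - q^2 - 16*q/9 - 4/9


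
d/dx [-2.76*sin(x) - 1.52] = -2.76*cos(x)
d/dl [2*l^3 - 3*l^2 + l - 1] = 6*l^2 - 6*l + 1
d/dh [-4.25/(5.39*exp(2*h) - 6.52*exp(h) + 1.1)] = (45.815*exp(h) - 27.71)*exp(h)/(5.39*exp(2*h) - 6.52*exp(h) + 1.1)^2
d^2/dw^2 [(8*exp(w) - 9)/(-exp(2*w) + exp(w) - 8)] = (-8*exp(4*w) + 28*exp(3*w) + 357*exp(2*w) - 343*exp(w) - 440)*exp(w)/(exp(6*w) - 3*exp(5*w) + 27*exp(4*w) - 49*exp(3*w) + 216*exp(2*w) - 192*exp(w) + 512)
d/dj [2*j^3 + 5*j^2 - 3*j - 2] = 6*j^2 + 10*j - 3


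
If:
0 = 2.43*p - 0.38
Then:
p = 0.16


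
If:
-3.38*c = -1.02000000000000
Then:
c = 0.30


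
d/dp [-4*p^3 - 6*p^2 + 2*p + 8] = -12*p^2 - 12*p + 2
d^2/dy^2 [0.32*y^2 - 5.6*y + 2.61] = 0.640000000000000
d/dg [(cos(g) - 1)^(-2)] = 2*sin(g)/(cos(g) - 1)^3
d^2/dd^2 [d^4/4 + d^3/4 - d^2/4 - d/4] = 3*d^2 + 3*d/2 - 1/2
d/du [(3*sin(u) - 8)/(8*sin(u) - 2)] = 29*cos(u)/(2*(4*sin(u) - 1)^2)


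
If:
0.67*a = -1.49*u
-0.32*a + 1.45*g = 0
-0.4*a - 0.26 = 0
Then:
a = -0.65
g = -0.14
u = 0.29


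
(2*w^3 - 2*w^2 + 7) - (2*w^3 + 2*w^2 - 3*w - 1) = -4*w^2 + 3*w + 8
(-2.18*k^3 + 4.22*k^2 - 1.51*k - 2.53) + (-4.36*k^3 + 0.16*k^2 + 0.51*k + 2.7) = -6.54*k^3 + 4.38*k^2 - 1.0*k + 0.17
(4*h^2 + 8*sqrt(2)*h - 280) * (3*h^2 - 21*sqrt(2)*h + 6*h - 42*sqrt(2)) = 12*h^4 - 60*sqrt(2)*h^3 + 24*h^3 - 1176*h^2 - 120*sqrt(2)*h^2 - 2352*h + 5880*sqrt(2)*h + 11760*sqrt(2)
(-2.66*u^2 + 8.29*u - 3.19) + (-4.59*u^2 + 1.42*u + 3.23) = -7.25*u^2 + 9.71*u + 0.04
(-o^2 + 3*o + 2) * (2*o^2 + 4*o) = -2*o^4 + 2*o^3 + 16*o^2 + 8*o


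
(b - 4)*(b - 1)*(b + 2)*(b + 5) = b^4 + 2*b^3 - 21*b^2 - 22*b + 40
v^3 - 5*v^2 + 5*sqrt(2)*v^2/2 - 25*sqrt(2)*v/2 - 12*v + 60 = (v - 5)*(v - 3*sqrt(2)/2)*(v + 4*sqrt(2))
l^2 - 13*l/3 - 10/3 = (l - 5)*(l + 2/3)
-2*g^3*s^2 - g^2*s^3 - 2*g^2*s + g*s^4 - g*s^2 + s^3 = s*(-2*g + s)*(g + s)*(g*s + 1)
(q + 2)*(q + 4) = q^2 + 6*q + 8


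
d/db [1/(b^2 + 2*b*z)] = 2*(-b - z)/(b^2*(b + 2*z)^2)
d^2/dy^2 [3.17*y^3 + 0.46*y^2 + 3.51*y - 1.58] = 19.02*y + 0.92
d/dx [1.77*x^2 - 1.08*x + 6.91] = 3.54*x - 1.08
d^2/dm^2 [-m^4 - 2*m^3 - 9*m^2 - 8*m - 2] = -12*m^2 - 12*m - 18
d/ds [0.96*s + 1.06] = 0.960000000000000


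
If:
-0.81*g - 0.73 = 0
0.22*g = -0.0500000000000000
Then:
No Solution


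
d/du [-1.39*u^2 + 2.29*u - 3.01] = 2.29 - 2.78*u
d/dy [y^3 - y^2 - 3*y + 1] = 3*y^2 - 2*y - 3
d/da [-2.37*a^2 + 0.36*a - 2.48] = 0.36 - 4.74*a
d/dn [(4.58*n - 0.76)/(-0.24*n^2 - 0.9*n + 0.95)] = (1.0992*n^2 - 0.3648*n + 3.667)/(0.0576*n^4 + 0.432*n^3 + 0.354*n^2 - 1.71*n + 0.9025)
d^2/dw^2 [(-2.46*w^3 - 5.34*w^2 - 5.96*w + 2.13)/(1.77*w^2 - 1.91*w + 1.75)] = (1.4210854715202e-14*w^4 - 76.158996*w^3 + 188.617662*w^2 + 22.358754*w - 70.204544)/(5.545233*w^6 - 17.951517*w^5 + 35.819136*w^4 - 42.465221*w^3 + 35.4144*w^2 - 17.548125*w + 5.359375)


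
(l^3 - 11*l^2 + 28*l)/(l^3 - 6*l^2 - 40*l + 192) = l*(l - 7)/(l^2 - 2*l - 48)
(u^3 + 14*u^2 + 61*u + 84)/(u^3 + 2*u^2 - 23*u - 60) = (u + 7)/(u - 5)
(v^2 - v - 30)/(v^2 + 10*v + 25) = (v - 6)/(v + 5)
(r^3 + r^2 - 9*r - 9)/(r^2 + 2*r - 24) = (r^3 + r^2 - 9*r - 9)/(r^2 + 2*r - 24)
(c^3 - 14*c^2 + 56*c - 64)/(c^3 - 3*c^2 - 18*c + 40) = (c^2 - 12*c + 32)/(c^2 - c - 20)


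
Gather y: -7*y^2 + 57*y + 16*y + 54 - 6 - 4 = -7*y^2 + 73*y + 44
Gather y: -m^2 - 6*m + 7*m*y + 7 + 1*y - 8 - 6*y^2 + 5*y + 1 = -m^2 - 6*m - 6*y^2 + y*(7*m + 6)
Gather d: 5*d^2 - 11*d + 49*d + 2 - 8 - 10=5*d^2 + 38*d - 16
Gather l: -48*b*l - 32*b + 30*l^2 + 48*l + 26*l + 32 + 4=-32*b + 30*l^2 + l*(74 - 48*b) + 36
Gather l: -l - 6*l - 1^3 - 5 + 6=-7*l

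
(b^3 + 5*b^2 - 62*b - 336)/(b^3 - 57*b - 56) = (b + 6)/(b + 1)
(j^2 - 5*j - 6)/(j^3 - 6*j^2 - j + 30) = (j^2 - 5*j - 6)/(j^3 - 6*j^2 - j + 30)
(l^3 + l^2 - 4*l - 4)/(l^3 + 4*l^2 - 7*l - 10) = (l + 2)/(l + 5)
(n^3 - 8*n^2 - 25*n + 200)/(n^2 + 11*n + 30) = (n^2 - 13*n + 40)/(n + 6)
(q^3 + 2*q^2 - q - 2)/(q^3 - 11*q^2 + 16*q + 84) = (q^2 - 1)/(q^2 - 13*q + 42)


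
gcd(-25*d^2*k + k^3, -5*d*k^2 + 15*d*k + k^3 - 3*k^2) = 5*d*k - k^2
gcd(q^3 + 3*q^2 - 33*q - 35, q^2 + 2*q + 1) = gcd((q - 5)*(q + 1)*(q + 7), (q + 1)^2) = q + 1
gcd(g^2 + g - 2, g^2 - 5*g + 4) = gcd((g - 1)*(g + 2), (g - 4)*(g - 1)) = g - 1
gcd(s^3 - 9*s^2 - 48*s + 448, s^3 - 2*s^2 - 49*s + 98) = s + 7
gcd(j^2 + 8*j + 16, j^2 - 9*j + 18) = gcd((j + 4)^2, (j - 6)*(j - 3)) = 1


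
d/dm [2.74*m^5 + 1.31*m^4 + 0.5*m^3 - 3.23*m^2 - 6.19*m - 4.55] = 13.7*m^4 + 5.24*m^3 + 1.5*m^2 - 6.46*m - 6.19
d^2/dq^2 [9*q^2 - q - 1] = 18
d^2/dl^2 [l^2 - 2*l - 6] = 2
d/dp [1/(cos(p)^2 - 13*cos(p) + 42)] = (2*cos(p) - 13)*sin(p)/(cos(p)^2 - 13*cos(p) + 42)^2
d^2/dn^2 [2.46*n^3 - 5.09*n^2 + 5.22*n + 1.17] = 14.76*n - 10.18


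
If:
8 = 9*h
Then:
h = 8/9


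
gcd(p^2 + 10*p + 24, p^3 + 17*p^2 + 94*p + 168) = p^2 + 10*p + 24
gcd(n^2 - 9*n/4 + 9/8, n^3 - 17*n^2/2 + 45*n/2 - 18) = n - 3/2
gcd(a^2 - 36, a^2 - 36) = a^2 - 36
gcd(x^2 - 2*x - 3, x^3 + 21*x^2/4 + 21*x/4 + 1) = x + 1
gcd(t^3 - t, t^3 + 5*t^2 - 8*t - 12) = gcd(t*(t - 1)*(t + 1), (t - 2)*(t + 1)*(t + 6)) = t + 1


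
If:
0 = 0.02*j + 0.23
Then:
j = -11.50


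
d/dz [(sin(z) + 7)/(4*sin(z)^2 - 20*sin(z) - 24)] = (-14*sin(z) + cos(z)^2 + 28)*cos(z)/(4*(sin(z) - 6)^2*(sin(z) + 1)^2)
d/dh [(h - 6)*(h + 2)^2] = (h + 2)*(3*h - 10)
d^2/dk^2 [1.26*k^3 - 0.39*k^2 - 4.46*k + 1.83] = 7.56*k - 0.78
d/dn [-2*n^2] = -4*n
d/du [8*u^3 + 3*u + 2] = 24*u^2 + 3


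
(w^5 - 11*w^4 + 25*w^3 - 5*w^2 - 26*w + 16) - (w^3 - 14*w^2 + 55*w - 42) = w^5 - 11*w^4 + 24*w^3 + 9*w^2 - 81*w + 58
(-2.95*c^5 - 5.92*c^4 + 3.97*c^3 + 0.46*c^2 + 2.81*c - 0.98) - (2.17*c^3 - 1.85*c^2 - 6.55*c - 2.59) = -2.95*c^5 - 5.92*c^4 + 1.8*c^3 + 2.31*c^2 + 9.36*c + 1.61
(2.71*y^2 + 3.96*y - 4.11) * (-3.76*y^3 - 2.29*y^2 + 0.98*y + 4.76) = -10.1896*y^5 - 21.0955*y^4 + 9.041*y^3 + 26.1923*y^2 + 14.8218*y - 19.5636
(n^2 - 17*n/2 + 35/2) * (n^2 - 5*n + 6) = n^4 - 27*n^3/2 + 66*n^2 - 277*n/2 + 105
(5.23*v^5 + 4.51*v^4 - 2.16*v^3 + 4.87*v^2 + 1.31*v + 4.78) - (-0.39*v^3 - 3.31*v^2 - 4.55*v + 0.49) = 5.23*v^5 + 4.51*v^4 - 1.77*v^3 + 8.18*v^2 + 5.86*v + 4.29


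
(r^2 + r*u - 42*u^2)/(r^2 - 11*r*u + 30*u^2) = (r + 7*u)/(r - 5*u)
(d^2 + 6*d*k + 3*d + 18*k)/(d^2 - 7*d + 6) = (d^2 + 6*d*k + 3*d + 18*k)/(d^2 - 7*d + 6)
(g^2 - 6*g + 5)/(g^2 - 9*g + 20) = (g - 1)/(g - 4)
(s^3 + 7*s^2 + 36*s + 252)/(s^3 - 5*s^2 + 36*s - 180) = (s + 7)/(s - 5)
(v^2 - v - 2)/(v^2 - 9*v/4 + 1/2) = 4*(v + 1)/(4*v - 1)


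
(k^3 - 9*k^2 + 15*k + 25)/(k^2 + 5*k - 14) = (k^3 - 9*k^2 + 15*k + 25)/(k^2 + 5*k - 14)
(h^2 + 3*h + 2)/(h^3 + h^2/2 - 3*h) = 2*(h + 1)/(h*(2*h - 3))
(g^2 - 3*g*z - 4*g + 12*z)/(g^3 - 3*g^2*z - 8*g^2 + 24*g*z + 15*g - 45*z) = (g - 4)/(g^2 - 8*g + 15)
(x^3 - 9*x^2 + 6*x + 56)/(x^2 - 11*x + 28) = x + 2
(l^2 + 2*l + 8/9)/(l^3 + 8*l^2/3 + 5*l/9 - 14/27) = 3*(3*l + 4)/(9*l^2 + 18*l - 7)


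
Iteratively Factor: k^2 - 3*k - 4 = (k + 1)*(k - 4)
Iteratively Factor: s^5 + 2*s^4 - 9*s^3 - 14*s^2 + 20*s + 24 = (s - 2)*(s^4 + 4*s^3 - s^2 - 16*s - 12) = (s - 2)*(s + 3)*(s^3 + s^2 - 4*s - 4) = (s - 2)^2*(s + 3)*(s^2 + 3*s + 2) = (s - 2)^2*(s + 1)*(s + 3)*(s + 2)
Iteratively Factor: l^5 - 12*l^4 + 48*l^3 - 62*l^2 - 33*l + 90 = (l - 3)*(l^4 - 9*l^3 + 21*l^2 + l - 30) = (l - 3)*(l + 1)*(l^3 - 10*l^2 + 31*l - 30) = (l - 3)^2*(l + 1)*(l^2 - 7*l + 10) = (l - 3)^2*(l - 2)*(l + 1)*(l - 5)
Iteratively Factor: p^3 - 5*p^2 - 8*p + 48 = (p - 4)*(p^2 - p - 12) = (p - 4)^2*(p + 3)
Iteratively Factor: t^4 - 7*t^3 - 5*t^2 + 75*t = (t - 5)*(t^3 - 2*t^2 - 15*t) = (t - 5)^2*(t^2 + 3*t) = t*(t - 5)^2*(t + 3)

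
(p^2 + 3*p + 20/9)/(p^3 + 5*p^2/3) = (p + 4/3)/p^2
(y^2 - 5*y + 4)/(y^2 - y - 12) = (y - 1)/(y + 3)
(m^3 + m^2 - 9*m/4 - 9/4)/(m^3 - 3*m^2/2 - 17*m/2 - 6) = (m - 3/2)/(m - 4)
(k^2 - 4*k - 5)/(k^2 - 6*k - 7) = (k - 5)/(k - 7)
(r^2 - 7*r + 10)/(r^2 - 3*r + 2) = (r - 5)/(r - 1)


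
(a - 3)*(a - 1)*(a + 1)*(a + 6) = a^4 + 3*a^3 - 19*a^2 - 3*a + 18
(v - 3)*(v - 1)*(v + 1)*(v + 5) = v^4 + 2*v^3 - 16*v^2 - 2*v + 15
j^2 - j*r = j*(j - r)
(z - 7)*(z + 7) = z^2 - 49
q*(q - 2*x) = q^2 - 2*q*x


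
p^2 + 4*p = p*(p + 4)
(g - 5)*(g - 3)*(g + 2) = g^3 - 6*g^2 - g + 30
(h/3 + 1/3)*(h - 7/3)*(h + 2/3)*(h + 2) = h^4/3 + 4*h^3/9 - 41*h^2/27 - 8*h/3 - 28/27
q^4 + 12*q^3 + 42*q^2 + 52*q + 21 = (q + 1)^2*(q + 3)*(q + 7)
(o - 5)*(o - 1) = o^2 - 6*o + 5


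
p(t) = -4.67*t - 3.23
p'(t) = -4.67000000000000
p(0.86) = -7.25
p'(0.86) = -4.67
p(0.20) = -4.16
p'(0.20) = -4.67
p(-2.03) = 6.25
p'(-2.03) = -4.67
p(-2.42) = 8.07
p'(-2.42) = -4.67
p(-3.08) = 11.15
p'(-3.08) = -4.67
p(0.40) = -5.10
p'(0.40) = -4.67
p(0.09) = -3.65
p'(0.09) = -4.67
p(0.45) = -5.33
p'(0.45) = -4.67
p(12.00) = -59.27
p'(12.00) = -4.67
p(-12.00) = 52.81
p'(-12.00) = -4.67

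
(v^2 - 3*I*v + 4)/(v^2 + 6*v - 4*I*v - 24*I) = (v + I)/(v + 6)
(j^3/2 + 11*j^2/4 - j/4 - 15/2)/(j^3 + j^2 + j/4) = (2*j^3 + 11*j^2 - j - 30)/(j*(4*j^2 + 4*j + 1))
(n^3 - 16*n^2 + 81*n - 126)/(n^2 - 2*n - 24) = (n^2 - 10*n + 21)/(n + 4)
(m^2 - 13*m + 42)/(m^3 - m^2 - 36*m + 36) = (m - 7)/(m^2 + 5*m - 6)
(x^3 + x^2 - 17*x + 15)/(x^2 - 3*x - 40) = (x^2 - 4*x + 3)/(x - 8)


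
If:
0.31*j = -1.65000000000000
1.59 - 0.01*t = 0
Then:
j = -5.32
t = 159.00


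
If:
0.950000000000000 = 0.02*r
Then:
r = 47.50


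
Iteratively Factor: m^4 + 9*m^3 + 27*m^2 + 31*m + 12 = (m + 4)*(m^3 + 5*m^2 + 7*m + 3) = (m + 1)*(m + 4)*(m^2 + 4*m + 3) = (m + 1)^2*(m + 4)*(m + 3)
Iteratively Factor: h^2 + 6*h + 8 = (h + 2)*(h + 4)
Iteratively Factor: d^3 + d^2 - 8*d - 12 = (d - 3)*(d^2 + 4*d + 4) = (d - 3)*(d + 2)*(d + 2)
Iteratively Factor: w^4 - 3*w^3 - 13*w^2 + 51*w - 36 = (w - 3)*(w^3 - 13*w + 12) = (w - 3)^2*(w^2 + 3*w - 4) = (w - 3)^2*(w - 1)*(w + 4)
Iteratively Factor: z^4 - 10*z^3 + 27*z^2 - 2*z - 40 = (z - 2)*(z^3 - 8*z^2 + 11*z + 20) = (z - 5)*(z - 2)*(z^2 - 3*z - 4) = (z - 5)*(z - 4)*(z - 2)*(z + 1)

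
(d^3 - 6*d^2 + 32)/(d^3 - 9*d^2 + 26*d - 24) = (d^2 - 2*d - 8)/(d^2 - 5*d + 6)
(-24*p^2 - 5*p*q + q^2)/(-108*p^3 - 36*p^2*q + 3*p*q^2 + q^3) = (8*p - q)/(36*p^2 - q^2)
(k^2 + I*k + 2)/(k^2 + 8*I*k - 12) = (k - I)/(k + 6*I)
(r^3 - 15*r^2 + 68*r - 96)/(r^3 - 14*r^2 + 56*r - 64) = (r - 3)/(r - 2)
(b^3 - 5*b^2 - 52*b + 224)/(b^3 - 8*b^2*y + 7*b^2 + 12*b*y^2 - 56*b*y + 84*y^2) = (b^2 - 12*b + 32)/(b^2 - 8*b*y + 12*y^2)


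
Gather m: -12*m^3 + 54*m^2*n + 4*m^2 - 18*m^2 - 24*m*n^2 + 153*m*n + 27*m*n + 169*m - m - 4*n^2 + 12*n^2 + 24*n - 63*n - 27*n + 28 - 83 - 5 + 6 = -12*m^3 + m^2*(54*n - 14) + m*(-24*n^2 + 180*n + 168) + 8*n^2 - 66*n - 54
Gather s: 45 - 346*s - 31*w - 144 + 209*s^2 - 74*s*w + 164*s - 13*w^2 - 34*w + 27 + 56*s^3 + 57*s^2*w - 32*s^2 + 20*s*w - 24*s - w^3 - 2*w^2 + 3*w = 56*s^3 + s^2*(57*w + 177) + s*(-54*w - 206) - w^3 - 15*w^2 - 62*w - 72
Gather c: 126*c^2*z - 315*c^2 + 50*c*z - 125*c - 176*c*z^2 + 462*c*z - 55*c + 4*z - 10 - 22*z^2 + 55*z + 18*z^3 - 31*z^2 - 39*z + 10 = c^2*(126*z - 315) + c*(-176*z^2 + 512*z - 180) + 18*z^3 - 53*z^2 + 20*z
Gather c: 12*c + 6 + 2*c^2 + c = 2*c^2 + 13*c + 6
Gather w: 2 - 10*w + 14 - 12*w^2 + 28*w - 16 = -12*w^2 + 18*w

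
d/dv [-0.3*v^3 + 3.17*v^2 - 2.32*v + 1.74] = -0.9*v^2 + 6.34*v - 2.32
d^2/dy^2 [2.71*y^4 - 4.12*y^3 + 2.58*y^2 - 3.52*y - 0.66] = 32.52*y^2 - 24.72*y + 5.16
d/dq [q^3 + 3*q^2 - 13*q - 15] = 3*q^2 + 6*q - 13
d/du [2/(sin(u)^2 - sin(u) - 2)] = 2*(1 - 2*sin(u))*cos(u)/(sin(u) + cos(u)^2 + 1)^2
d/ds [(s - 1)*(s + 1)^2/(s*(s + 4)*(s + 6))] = (9*s^4 + 50*s^3 + 37*s^2 + 20*s + 24)/(s^2*(s^4 + 20*s^3 + 148*s^2 + 480*s + 576))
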